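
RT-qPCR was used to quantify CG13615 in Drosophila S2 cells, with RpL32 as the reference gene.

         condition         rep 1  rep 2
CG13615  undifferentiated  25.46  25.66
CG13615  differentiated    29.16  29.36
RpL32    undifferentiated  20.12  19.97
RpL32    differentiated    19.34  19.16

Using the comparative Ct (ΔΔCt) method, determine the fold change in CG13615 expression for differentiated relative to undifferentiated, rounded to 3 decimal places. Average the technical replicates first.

Mean Ct: CG13615 undifferentiated 25.560; CG13615 differentiated 29.260; RpL32 undifferentiated 20.045; RpL32 differentiated 19.250
ΔCt(undifferentiated) = 25.560 − 20.045 = 5.515
ΔCt(differentiated) = 29.260 − 19.250 = 10.010
ΔΔCt = 10.010 − 5.515 = 4.495
Fold change = 2^(−4.495) = 0.0443

0.044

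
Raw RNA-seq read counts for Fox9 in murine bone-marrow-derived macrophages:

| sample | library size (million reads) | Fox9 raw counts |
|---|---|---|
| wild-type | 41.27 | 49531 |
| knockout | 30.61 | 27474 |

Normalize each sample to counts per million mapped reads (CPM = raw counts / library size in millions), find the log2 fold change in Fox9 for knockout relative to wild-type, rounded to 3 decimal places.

CPM(wild-type) = 49531 / 41.27 = 1200.1696
CPM(knockout) = 27474 / 30.61 = 897.5498
Fold change = 897.5498 / 1200.1696 = 0.74785
log2(0.74785) = -0.4192

-0.419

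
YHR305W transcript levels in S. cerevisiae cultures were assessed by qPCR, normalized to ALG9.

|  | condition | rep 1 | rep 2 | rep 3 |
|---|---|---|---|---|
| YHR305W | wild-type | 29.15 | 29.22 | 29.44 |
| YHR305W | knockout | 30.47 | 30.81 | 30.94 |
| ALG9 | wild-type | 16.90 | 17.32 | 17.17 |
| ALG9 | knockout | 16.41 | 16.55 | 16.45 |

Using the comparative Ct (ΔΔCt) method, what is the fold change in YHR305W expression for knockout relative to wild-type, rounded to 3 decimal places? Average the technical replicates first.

0.228

Mean Ct: YHR305W wild-type 29.270; YHR305W knockout 30.740; ALG9 wild-type 17.130; ALG9 knockout 16.470
ΔCt(wild-type) = 29.270 − 17.130 = 12.140
ΔCt(knockout) = 30.740 − 16.470 = 14.270
ΔΔCt = 14.270 − 12.140 = 2.130
Fold change = 2^(−2.130) = 0.2285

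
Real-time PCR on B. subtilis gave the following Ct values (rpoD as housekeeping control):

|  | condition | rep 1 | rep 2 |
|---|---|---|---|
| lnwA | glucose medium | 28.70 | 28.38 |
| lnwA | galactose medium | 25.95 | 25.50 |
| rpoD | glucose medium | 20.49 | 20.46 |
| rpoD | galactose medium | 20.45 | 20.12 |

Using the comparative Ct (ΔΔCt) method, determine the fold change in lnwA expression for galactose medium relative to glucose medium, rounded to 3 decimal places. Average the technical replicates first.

6.169

Mean Ct: lnwA glucose medium 28.540; lnwA galactose medium 25.725; rpoD glucose medium 20.475; rpoD galactose medium 20.285
ΔCt(glucose medium) = 28.540 − 20.475 = 8.065
ΔCt(galactose medium) = 25.725 − 20.285 = 5.440
ΔΔCt = 5.440 − 8.065 = -2.625
Fold change = 2^(−(-2.625)) = 2^2.625 = 6.1688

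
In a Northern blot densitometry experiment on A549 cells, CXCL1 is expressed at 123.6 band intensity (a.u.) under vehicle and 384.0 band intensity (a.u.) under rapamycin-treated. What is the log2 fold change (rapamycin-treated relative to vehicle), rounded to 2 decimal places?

1.64

Fold change = 384.0 / 123.6 = 3.1068
log2(3.1068) = 1.635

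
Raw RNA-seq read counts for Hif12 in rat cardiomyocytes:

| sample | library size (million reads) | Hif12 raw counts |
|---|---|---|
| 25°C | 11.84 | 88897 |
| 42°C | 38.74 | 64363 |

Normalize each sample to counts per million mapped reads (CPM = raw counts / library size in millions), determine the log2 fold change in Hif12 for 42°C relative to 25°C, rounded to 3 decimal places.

CPM(25°C) = 88897 / 11.84 = 7508.1926
CPM(42°C) = 64363 / 38.74 = 1661.4094
Fold change = 1661.4094 / 7508.1926 = 0.22128
log2(0.22128) = -2.1761

-2.176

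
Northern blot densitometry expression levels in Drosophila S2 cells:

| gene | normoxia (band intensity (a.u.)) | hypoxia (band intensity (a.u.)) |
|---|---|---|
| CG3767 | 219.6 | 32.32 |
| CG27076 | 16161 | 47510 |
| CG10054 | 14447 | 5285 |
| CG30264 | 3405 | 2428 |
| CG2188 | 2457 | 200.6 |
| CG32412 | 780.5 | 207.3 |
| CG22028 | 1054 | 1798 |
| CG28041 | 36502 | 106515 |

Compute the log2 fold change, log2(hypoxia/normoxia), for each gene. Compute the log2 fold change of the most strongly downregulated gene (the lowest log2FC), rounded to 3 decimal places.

-3.615

log2(32.32/219.6) = -2.764  (CG3767)
log2(47510/16161) = 1.556  (CG27076)
log2(5285/14447) = -1.451  (CG10054)
log2(2428/3405) = -0.488  (CG30264)
log2(200.6/2457) = -3.615  (CG2188)
log2(207.3/780.5) = -1.913  (CG32412)
log2(1798/1054) = 0.771  (CG22028)
log2(106515/36502) = 1.545  (CG28041)
CG2188 is most strongly downregulated.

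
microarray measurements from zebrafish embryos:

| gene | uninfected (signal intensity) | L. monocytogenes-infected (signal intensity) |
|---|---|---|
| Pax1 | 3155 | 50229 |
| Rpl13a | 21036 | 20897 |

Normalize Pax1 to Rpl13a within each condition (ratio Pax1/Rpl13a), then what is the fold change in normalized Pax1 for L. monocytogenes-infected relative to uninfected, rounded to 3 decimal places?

16.026

Pax1/Rpl13a (uninfected) = 3155 / 21036 = 0.14998
Pax1/Rpl13a (L. monocytogenes-infected) = 50229 / 20897 = 2.4036
Fold change = 2.4036 / 0.14998 = 16.0263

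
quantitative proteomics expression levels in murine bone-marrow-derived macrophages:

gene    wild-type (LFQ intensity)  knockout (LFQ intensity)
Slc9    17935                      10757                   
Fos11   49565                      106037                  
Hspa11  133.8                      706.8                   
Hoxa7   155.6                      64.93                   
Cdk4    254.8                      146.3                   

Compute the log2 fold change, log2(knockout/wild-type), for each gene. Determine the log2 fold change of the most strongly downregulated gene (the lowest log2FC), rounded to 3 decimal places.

-1.261

log2(10757/17935) = -0.738  (Slc9)
log2(106037/49565) = 1.097  (Fos11)
log2(706.8/133.8) = 2.401  (Hspa11)
log2(64.93/155.6) = -1.261  (Hoxa7)
log2(146.3/254.8) = -0.800  (Cdk4)
Hoxa7 is most strongly downregulated.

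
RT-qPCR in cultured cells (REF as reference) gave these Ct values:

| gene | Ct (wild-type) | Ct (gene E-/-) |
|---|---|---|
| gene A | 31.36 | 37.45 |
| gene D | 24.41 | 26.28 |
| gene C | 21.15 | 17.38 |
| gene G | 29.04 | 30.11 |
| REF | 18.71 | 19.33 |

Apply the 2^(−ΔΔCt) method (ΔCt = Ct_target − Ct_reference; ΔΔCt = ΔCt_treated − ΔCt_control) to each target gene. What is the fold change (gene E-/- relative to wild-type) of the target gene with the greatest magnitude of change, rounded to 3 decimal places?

gene A: ΔΔCt = (37.45−19.33) − (31.36−18.71) = 18.12 − 12.65 = 5.47; fold change = 2^-5.47 = 0.023
gene D: ΔΔCt = (26.28−19.33) − (24.41−18.71) = 6.95 − 5.70 = 1.25; fold change = 2^-1.25 = 0.420
gene C: ΔΔCt = (17.38−19.33) − (21.15−18.71) = -1.95 − 2.44 = -4.39; fold change = 2^4.39 = 20.966
gene G: ΔΔCt = (30.11−19.33) − (29.04−18.71) = 10.78 − 10.33 = 0.45; fold change = 2^-0.45 = 0.732
gene A has the largest |ΔΔCt| = 5.47.

0.023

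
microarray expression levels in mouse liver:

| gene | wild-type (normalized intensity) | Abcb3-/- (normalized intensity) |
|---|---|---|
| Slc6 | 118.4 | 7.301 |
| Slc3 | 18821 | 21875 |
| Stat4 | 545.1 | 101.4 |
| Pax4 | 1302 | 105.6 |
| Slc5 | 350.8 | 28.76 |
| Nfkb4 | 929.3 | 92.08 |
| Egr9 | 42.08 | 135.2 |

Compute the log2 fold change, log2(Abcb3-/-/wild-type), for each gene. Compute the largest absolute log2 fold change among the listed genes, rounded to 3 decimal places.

4.019

log2(7.301/118.4) = -4.019  (Slc6)
log2(21875/18821) = 0.217  (Slc3)
log2(101.4/545.1) = -2.426  (Stat4)
log2(105.6/1302) = -3.624  (Pax4)
log2(28.76/350.8) = -3.609  (Slc5)
log2(92.08/929.3) = -3.335  (Nfkb4)
log2(135.2/42.08) = 1.684  (Egr9)
The largest magnitude belongs to Slc6.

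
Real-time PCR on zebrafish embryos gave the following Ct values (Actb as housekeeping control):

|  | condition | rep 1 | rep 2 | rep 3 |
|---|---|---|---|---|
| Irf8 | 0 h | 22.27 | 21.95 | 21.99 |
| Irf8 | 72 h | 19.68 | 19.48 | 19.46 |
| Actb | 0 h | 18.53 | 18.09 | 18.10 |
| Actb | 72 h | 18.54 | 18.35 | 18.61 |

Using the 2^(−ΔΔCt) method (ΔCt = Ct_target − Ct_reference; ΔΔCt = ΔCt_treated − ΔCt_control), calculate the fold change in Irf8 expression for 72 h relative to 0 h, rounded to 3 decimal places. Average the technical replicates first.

Mean Ct: Irf8 0 h 22.070; Irf8 72 h 19.540; Actb 0 h 18.240; Actb 72 h 18.500
ΔCt(0 h) = 22.070 − 18.240 = 3.830
ΔCt(72 h) = 19.540 − 18.500 = 1.040
ΔΔCt = 1.040 − 3.830 = -2.790
Fold change = 2^(−(-2.790)) = 2^2.790 = 6.9163

6.916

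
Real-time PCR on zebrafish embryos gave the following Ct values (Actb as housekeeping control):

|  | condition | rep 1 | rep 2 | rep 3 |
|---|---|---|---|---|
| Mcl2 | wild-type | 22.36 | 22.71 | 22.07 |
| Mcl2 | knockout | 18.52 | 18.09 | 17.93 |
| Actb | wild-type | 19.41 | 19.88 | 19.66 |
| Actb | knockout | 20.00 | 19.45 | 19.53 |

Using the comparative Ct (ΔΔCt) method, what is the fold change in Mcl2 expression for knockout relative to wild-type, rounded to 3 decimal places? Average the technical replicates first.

Mean Ct: Mcl2 wild-type 22.380; Mcl2 knockout 18.180; Actb wild-type 19.650; Actb knockout 19.660
ΔCt(wild-type) = 22.380 − 19.650 = 2.730
ΔCt(knockout) = 18.180 − 19.660 = -1.480
ΔΔCt = -1.480 − 2.730 = -4.210
Fold change = 2^(−(-4.210)) = 2^4.210 = 18.5070

18.507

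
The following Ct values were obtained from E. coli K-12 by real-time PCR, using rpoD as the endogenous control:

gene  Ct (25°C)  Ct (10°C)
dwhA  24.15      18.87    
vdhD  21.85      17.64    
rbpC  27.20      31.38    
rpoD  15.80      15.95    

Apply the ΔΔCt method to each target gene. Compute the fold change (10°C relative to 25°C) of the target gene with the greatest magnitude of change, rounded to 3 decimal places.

43.111

dwhA: ΔΔCt = (18.87−15.95) − (24.15−15.80) = 2.92 − 8.35 = -5.43; fold change = 2^5.43 = 43.111
vdhD: ΔΔCt = (17.64−15.95) − (21.85−15.80) = 1.69 − 6.05 = -4.36; fold change = 2^4.36 = 20.535
rbpC: ΔΔCt = (31.38−15.95) − (27.20−15.80) = 15.43 − 11.40 = 4.03; fold change = 2^-4.03 = 0.061
dwhA has the largest |ΔΔCt| = 5.43.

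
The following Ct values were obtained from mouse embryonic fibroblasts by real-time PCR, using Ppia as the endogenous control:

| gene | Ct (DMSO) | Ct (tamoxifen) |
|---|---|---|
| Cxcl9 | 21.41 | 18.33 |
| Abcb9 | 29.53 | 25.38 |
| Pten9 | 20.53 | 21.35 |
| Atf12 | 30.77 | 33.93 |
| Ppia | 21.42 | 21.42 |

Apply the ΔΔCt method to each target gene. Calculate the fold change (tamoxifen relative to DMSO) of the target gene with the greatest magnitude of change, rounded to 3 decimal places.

Cxcl9: ΔΔCt = (18.33−21.42) − (21.41−21.42) = -3.09 − (-0.01) = -3.08; fold change = 2^3.08 = 8.456
Abcb9: ΔΔCt = (25.38−21.42) − (29.53−21.42) = 3.96 − 8.11 = -4.15; fold change = 2^4.15 = 17.753
Pten9: ΔΔCt = (21.35−21.42) − (20.53−21.42) = -0.07 − (-0.89) = 0.82; fold change = 2^-0.82 = 0.566
Atf12: ΔΔCt = (33.93−21.42) − (30.77−21.42) = 12.51 − 9.35 = 3.16; fold change = 2^-3.16 = 0.112
Abcb9 has the largest |ΔΔCt| = 4.15.

17.753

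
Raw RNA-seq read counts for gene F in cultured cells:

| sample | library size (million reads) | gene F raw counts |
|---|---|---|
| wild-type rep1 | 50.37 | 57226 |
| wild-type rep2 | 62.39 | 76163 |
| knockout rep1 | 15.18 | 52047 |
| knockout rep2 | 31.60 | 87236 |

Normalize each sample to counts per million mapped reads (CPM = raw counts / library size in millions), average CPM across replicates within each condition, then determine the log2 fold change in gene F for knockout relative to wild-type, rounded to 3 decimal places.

1.393

CPM(wild-type rep1) = 57226 / 50.37 = 1136.1128
CPM(wild-type rep2) = 76163 / 62.39 = 1220.7565
CPM(knockout rep1) = 52047 / 15.18 = 3428.6561
CPM(knockout rep2) = 87236 / 31.60 = 2760.6329
mean CPM(wild-type) = 1178.4346; mean CPM(knockout) = 3094.6445
Fold change = 3094.6445 / 1178.4346 = 2.62606
log2(2.62606) = 1.3929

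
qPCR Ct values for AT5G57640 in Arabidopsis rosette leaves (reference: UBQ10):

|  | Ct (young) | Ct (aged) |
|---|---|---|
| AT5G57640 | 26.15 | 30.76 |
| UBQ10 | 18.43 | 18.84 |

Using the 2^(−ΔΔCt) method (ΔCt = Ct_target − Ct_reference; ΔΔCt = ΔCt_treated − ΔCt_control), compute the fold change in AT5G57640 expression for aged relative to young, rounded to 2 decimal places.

ΔCt(young) = 26.150 − 18.430 = 7.720
ΔCt(aged) = 30.760 − 18.840 = 11.920
ΔΔCt = 11.920 − 7.720 = 4.200
Fold change = 2^(−4.200) = 0.054

0.05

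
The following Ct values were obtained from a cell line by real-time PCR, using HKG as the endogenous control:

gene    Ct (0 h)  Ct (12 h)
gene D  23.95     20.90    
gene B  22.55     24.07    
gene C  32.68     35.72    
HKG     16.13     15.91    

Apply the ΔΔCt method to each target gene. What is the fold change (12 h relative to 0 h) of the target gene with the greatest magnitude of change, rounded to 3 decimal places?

0.104

gene D: ΔΔCt = (20.90−15.91) − (23.95−16.13) = 4.99 − 7.82 = -2.83; fold change = 2^2.83 = 7.111
gene B: ΔΔCt = (24.07−15.91) − (22.55−16.13) = 8.16 − 6.42 = 1.74; fold change = 2^-1.74 = 0.299
gene C: ΔΔCt = (35.72−15.91) − (32.68−16.13) = 19.81 − 16.55 = 3.26; fold change = 2^-3.26 = 0.104
gene C has the largest |ΔΔCt| = 3.26.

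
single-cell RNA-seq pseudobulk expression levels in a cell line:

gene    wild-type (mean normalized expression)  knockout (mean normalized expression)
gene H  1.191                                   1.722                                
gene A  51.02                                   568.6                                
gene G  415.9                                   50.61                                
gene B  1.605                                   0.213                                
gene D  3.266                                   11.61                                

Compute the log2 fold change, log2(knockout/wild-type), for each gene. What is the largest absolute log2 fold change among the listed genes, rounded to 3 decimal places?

3.478

log2(1.722/1.191) = 0.532  (gene H)
log2(568.6/51.02) = 3.478  (gene A)
log2(50.61/415.9) = -3.039  (gene G)
log2(0.213/1.605) = -2.914  (gene B)
log2(11.61/3.266) = 1.830  (gene D)
The largest magnitude belongs to gene A.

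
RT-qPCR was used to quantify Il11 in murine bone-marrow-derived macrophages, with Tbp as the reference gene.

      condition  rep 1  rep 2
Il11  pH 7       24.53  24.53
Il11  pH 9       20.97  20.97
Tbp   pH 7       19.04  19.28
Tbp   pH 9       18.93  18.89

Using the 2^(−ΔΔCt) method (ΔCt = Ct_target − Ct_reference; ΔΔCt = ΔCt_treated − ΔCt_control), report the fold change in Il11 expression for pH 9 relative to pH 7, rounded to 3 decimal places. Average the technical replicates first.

Mean Ct: Il11 pH 7 24.530; Il11 pH 9 20.970; Tbp pH 7 19.160; Tbp pH 9 18.910
ΔCt(pH 7) = 24.530 − 19.160 = 5.370
ΔCt(pH 9) = 20.970 − 18.910 = 2.060
ΔΔCt = 2.060 − 5.370 = -3.310
Fold change = 2^(−(-3.310)) = 2^3.310 = 9.9177

9.918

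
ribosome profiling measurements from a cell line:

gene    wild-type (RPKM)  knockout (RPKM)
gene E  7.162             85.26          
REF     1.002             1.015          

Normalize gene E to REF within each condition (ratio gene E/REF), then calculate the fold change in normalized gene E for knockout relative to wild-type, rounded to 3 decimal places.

11.752

gene E/REF (wild-type) = 7.162 / 1.002 = 7.1477
gene E/REF (knockout) = 85.26 / 1.015 = 84
Fold change = 84 / 7.1477 = 11.7520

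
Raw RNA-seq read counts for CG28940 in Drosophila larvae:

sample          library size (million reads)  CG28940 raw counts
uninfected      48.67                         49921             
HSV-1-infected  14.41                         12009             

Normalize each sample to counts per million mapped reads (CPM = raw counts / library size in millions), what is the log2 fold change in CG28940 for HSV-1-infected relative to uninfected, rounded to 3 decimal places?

CPM(uninfected) = 49921 / 48.67 = 1025.7037
CPM(HSV-1-infected) = 12009 / 14.41 = 833.3796
Fold change = 833.3796 / 1025.7037 = 0.81250
log2(0.81250) = -0.2996

-0.300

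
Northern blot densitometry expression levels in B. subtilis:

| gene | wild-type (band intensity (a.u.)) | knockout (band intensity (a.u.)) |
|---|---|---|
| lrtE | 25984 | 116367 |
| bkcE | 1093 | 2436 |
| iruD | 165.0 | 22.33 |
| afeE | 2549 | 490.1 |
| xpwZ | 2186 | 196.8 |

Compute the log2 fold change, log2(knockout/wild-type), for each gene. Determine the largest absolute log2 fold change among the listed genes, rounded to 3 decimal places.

log2(116367/25984) = 2.163  (lrtE)
log2(2436/1093) = 1.156  (bkcE)
log2(22.33/165.0) = -2.885  (iruD)
log2(490.1/2549) = -2.379  (afeE)
log2(196.8/2186) = -3.473  (xpwZ)
The largest magnitude belongs to xpwZ.

3.473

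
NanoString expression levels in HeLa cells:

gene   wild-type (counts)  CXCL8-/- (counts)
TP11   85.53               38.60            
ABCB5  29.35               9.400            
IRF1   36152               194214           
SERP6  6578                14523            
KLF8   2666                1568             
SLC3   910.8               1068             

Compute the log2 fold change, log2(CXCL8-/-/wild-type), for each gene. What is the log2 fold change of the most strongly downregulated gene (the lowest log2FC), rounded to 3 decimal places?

-1.643

log2(38.60/85.53) = -1.148  (TP11)
log2(9.400/29.35) = -1.643  (ABCB5)
log2(194214/36152) = 2.425  (IRF1)
log2(14523/6578) = 1.143  (SERP6)
log2(1568/2666) = -0.766  (KLF8)
log2(1068/910.8) = 0.230  (SLC3)
ABCB5 is most strongly downregulated.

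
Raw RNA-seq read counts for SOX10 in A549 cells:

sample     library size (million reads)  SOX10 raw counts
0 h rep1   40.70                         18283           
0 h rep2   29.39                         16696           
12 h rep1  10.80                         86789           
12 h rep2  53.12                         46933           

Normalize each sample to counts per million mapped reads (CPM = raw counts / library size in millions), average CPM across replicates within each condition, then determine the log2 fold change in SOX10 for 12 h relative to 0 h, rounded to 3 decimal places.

3.132

CPM(0 h rep1) = 18283 / 40.70 = 449.2138
CPM(0 h rep2) = 16696 / 29.39 = 568.0844
CPM(12 h rep1) = 86789 / 10.80 = 8036.0185
CPM(12 h rep2) = 46933 / 53.12 = 883.5279
mean CPM(0 h) = 508.6491; mean CPM(12 h) = 4459.7732
Fold change = 4459.7732 / 508.6491 = 8.76788
log2(8.76788) = 3.1322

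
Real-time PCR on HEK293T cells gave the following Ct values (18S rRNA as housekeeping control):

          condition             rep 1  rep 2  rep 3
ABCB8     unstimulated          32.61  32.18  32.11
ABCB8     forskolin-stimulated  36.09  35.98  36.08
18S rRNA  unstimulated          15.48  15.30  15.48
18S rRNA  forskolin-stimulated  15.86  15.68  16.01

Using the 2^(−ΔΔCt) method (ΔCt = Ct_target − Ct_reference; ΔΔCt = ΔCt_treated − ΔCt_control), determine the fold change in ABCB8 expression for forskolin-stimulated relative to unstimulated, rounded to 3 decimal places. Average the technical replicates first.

0.100

Mean Ct: ABCB8 unstimulated 32.300; ABCB8 forskolin-stimulated 36.050; 18S rRNA unstimulated 15.420; 18S rRNA forskolin-stimulated 15.850
ΔCt(unstimulated) = 32.300 − 15.420 = 16.880
ΔCt(forskolin-stimulated) = 36.050 − 15.850 = 20.200
ΔΔCt = 20.200 − 16.880 = 3.320
Fold change = 2^(−3.320) = 0.1001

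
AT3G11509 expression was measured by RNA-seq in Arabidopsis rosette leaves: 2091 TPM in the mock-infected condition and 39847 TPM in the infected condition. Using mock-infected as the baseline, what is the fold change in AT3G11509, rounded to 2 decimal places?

Fold change = 39847 / 2091 = 19.056
AT3G11509 is upregulated.

19.06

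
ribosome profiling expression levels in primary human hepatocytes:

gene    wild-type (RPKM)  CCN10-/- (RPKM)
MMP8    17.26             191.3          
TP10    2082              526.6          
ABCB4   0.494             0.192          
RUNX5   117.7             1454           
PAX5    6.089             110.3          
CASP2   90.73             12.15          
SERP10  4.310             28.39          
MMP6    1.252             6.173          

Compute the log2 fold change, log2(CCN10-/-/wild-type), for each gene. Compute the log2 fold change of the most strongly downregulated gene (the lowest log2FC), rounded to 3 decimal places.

-2.901

log2(191.3/17.26) = 3.470  (MMP8)
log2(526.6/2082) = -1.983  (TP10)
log2(0.192/0.494) = -1.363  (ABCB4)
log2(1454/117.7) = 3.627  (RUNX5)
log2(110.3/6.089) = 4.179  (PAX5)
log2(12.15/90.73) = -2.901  (CASP2)
log2(28.39/4.310) = 2.720  (SERP10)
log2(6.173/1.252) = 2.302  (MMP6)
CASP2 is most strongly downregulated.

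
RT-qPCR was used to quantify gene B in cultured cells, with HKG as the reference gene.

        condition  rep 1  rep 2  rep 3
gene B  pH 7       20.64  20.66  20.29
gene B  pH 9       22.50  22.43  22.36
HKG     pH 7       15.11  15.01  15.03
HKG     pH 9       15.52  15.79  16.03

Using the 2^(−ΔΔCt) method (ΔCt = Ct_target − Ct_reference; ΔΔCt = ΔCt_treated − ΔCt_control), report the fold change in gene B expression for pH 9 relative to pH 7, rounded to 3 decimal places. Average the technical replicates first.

0.444

Mean Ct: gene B pH 7 20.530; gene B pH 9 22.430; HKG pH 7 15.050; HKG pH 9 15.780
ΔCt(pH 7) = 20.530 − 15.050 = 5.480
ΔCt(pH 9) = 22.430 − 15.780 = 6.650
ΔΔCt = 6.650 − 5.480 = 1.170
Fold change = 2^(−1.170) = 0.4444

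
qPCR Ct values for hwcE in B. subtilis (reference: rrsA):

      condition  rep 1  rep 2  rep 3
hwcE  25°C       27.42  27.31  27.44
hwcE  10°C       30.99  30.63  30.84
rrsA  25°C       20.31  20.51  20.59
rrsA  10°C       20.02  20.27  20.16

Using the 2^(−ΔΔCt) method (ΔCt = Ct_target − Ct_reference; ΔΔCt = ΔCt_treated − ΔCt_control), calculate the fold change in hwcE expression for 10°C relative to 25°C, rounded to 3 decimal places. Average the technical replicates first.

0.074

Mean Ct: hwcE 25°C 27.390; hwcE 10°C 30.820; rrsA 25°C 20.470; rrsA 10°C 20.150
ΔCt(25°C) = 27.390 − 20.470 = 6.920
ΔCt(10°C) = 30.820 − 20.150 = 10.670
ΔΔCt = 10.670 − 6.920 = 3.750
Fold change = 2^(−3.750) = 0.0743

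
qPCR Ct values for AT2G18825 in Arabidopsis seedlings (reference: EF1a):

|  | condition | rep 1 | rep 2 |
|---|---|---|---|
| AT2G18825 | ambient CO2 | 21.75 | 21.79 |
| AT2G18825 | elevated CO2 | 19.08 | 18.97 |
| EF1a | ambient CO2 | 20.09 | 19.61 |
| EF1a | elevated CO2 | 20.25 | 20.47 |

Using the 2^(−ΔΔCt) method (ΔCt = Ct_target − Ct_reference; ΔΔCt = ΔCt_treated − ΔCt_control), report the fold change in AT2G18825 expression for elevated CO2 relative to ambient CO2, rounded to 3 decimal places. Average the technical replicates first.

Mean Ct: AT2G18825 ambient CO2 21.770; AT2G18825 elevated CO2 19.025; EF1a ambient CO2 19.850; EF1a elevated CO2 20.360
ΔCt(ambient CO2) = 21.770 − 19.850 = 1.920
ΔCt(elevated CO2) = 19.025 − 20.360 = -1.335
ΔΔCt = -1.335 − 1.920 = -3.255
Fold change = 2^(−(-3.255)) = 2^3.255 = 9.5467

9.547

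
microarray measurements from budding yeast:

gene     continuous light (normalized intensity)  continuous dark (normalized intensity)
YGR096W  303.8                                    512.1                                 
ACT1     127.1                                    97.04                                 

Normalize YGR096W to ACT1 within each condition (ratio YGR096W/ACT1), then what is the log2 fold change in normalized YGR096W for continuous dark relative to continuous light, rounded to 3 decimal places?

1.143

YGR096W/ACT1 (continuous light) = 303.8 / 127.1 = 2.3902
YGR096W/ACT1 (continuous dark) = 512.1 / 97.04 = 5.2772
Fold change = 5.2772 / 2.3902 = 2.2078
log2(2.2078) = 1.1426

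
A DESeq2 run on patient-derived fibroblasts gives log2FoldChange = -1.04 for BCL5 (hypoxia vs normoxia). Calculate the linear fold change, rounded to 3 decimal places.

Fold change = 2^(-1.04) = 0.4863
That is, BCL5 drops to 48.6% of the normoxia level.

0.486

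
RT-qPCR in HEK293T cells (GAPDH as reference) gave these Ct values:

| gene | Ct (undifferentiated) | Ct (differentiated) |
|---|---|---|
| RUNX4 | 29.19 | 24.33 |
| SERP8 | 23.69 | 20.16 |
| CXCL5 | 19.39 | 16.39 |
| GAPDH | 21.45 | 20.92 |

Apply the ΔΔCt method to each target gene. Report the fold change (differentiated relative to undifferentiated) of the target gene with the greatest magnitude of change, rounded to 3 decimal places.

RUNX4: ΔΔCt = (24.33−20.92) − (29.19−21.45) = 3.41 − 7.74 = -4.33; fold change = 2^4.33 = 20.112
SERP8: ΔΔCt = (20.16−20.92) − (23.69−21.45) = -0.76 − 2.24 = -3.00; fold change = 2^3.00 = 8.000
CXCL5: ΔΔCt = (16.39−20.92) − (19.39−21.45) = -4.53 − (-2.06) = -2.47; fold change = 2^2.47 = 5.540
RUNX4 has the largest |ΔΔCt| = 4.33.

20.112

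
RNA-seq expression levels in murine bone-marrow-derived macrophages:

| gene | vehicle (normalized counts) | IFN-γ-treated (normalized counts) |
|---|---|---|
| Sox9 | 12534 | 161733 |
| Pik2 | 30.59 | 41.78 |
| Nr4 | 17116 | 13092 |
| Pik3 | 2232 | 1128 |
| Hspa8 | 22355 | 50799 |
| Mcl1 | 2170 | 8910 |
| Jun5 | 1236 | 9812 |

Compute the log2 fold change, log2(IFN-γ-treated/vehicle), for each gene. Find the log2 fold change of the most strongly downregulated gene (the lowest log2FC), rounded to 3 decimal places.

-0.985

log2(161733/12534) = 3.690  (Sox9)
log2(41.78/30.59) = 0.450  (Pik2)
log2(13092/17116) = -0.387  (Nr4)
log2(1128/2232) = -0.985  (Pik3)
log2(50799/22355) = 1.184  (Hspa8)
log2(8910/2170) = 2.038  (Mcl1)
log2(9812/1236) = 2.989  (Jun5)
Pik3 is most strongly downregulated.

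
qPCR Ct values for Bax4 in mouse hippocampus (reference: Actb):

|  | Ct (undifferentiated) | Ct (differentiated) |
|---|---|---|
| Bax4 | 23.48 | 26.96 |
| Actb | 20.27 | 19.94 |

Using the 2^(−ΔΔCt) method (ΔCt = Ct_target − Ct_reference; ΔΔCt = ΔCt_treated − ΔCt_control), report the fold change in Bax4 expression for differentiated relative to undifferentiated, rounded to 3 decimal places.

ΔCt(undifferentiated) = 23.480 − 20.270 = 3.210
ΔCt(differentiated) = 26.960 − 19.940 = 7.020
ΔΔCt = 7.020 − 3.210 = 3.810
Fold change = 2^(−3.810) = 0.0713

0.071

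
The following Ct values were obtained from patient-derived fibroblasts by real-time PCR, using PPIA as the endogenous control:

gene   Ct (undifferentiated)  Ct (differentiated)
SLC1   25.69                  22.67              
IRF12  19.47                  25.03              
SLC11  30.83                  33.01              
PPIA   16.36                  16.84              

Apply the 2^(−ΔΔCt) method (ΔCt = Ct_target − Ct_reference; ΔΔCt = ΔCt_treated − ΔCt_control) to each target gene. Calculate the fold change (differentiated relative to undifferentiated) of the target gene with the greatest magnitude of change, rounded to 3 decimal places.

SLC1: ΔΔCt = (22.67−16.84) − (25.69−16.36) = 5.83 − 9.33 = -3.50; fold change = 2^3.50 = 11.314
IRF12: ΔΔCt = (25.03−16.84) − (19.47−16.36) = 8.19 − 3.11 = 5.08; fold change = 2^-5.08 = 0.030
SLC11: ΔΔCt = (33.01−16.84) − (30.83−16.36) = 16.17 − 14.47 = 1.70; fold change = 2^-1.70 = 0.308
IRF12 has the largest |ΔΔCt| = 5.08.

0.030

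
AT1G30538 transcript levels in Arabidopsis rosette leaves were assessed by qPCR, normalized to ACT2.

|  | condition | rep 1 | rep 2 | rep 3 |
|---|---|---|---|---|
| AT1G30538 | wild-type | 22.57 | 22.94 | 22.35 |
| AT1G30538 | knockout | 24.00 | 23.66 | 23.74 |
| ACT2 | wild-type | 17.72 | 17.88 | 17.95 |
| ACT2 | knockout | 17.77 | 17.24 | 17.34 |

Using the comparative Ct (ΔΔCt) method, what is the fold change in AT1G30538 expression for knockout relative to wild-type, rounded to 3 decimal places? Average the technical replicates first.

Mean Ct: AT1G30538 wild-type 22.620; AT1G30538 knockout 23.800; ACT2 wild-type 17.850; ACT2 knockout 17.450
ΔCt(wild-type) = 22.620 − 17.850 = 4.770
ΔCt(knockout) = 23.800 − 17.450 = 6.350
ΔΔCt = 6.350 − 4.770 = 1.580
Fold change = 2^(−1.580) = 0.3345

0.334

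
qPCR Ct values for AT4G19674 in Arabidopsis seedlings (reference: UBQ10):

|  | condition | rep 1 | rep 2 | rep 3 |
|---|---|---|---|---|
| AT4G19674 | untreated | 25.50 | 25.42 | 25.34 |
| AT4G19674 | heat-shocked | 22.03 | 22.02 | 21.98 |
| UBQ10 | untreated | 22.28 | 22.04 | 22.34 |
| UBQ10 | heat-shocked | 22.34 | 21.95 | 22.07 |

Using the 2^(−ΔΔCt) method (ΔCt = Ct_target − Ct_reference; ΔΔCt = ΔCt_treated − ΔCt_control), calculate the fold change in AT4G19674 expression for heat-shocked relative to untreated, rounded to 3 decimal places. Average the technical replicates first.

9.918

Mean Ct: AT4G19674 untreated 25.420; AT4G19674 heat-shocked 22.010; UBQ10 untreated 22.220; UBQ10 heat-shocked 22.120
ΔCt(untreated) = 25.420 − 22.220 = 3.200
ΔCt(heat-shocked) = 22.010 − 22.120 = -0.110
ΔΔCt = -0.110 − 3.200 = -3.310
Fold change = 2^(−(-3.310)) = 2^3.310 = 9.9177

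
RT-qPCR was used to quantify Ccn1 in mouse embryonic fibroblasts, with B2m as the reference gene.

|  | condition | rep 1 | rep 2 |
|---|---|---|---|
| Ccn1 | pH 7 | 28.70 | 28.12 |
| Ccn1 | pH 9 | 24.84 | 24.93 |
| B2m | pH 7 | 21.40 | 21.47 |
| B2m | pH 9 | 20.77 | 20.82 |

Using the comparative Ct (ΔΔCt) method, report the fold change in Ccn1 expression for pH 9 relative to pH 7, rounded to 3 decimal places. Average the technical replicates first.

7.387

Mean Ct: Ccn1 pH 7 28.410; Ccn1 pH 9 24.885; B2m pH 7 21.435; B2m pH 9 20.795
ΔCt(pH 7) = 28.410 − 21.435 = 6.975
ΔCt(pH 9) = 24.885 − 20.795 = 4.090
ΔΔCt = 4.090 − 6.975 = -2.885
Fold change = 2^(−(-2.885)) = 2^2.885 = 7.3871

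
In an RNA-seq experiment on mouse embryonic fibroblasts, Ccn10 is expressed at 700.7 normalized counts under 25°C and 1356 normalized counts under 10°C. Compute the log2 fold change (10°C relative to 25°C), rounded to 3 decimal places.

Fold change = 1356 / 700.7 = 1.9352
log2(1.9352) = 0.9525

0.952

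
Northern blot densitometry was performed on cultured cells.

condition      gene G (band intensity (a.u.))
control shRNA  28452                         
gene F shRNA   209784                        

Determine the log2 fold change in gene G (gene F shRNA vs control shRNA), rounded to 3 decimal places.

2.882

Fold change = 209784 / 28452 = 7.3733
log2(7.3733) = 2.8823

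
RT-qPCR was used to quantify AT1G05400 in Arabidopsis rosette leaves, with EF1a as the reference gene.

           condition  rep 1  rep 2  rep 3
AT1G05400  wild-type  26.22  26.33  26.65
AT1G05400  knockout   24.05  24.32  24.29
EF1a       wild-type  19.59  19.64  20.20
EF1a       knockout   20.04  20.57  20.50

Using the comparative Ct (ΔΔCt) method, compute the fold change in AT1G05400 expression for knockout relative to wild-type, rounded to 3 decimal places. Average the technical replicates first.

Mean Ct: AT1G05400 wild-type 26.400; AT1G05400 knockout 24.220; EF1a wild-type 19.810; EF1a knockout 20.370
ΔCt(wild-type) = 26.400 − 19.810 = 6.590
ΔCt(knockout) = 24.220 − 20.370 = 3.850
ΔΔCt = 3.850 − 6.590 = -2.740
Fold change = 2^(−(-2.740)) = 2^2.740 = 6.6807

6.681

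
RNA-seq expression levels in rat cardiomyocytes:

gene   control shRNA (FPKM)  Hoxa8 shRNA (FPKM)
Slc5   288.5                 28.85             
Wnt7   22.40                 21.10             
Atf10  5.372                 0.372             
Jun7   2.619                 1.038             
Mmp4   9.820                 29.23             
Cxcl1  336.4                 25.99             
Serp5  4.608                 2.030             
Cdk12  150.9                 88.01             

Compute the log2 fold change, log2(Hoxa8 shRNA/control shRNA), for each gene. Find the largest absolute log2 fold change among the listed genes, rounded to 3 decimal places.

log2(28.85/288.5) = -3.322  (Slc5)
log2(21.10/22.40) = -0.086  (Wnt7)
log2(0.372/5.372) = -3.852  (Atf10)
log2(1.038/2.619) = -1.335  (Jun7)
log2(29.23/9.820) = 1.574  (Mmp4)
log2(25.99/336.4) = -3.694  (Cxcl1)
log2(2.030/4.608) = -1.183  (Serp5)
log2(88.01/150.9) = -0.778  (Cdk12)
The largest magnitude belongs to Atf10.

3.852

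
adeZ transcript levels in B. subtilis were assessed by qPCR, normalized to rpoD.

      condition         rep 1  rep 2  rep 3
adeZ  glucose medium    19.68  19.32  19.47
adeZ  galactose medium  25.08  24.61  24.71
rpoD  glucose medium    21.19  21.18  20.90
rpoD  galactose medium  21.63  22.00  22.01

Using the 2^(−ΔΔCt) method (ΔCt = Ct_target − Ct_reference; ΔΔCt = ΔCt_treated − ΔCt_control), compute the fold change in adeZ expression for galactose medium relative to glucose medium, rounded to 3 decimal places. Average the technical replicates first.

0.044

Mean Ct: adeZ glucose medium 19.490; adeZ galactose medium 24.800; rpoD glucose medium 21.090; rpoD galactose medium 21.880
ΔCt(glucose medium) = 19.490 − 21.090 = -1.600
ΔCt(galactose medium) = 24.800 − 21.880 = 2.920
ΔΔCt = 2.920 − (-1.600) = 4.520
Fold change = 2^(−4.520) = 0.0436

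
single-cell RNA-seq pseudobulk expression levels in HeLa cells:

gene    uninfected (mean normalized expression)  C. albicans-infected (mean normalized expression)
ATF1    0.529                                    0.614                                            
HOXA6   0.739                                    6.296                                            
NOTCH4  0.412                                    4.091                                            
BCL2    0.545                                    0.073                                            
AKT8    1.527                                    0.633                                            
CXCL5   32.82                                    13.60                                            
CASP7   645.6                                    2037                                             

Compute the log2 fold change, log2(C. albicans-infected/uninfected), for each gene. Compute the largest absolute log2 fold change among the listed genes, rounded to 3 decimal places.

3.312

log2(0.614/0.529) = 0.215  (ATF1)
log2(6.296/0.739) = 3.091  (HOXA6)
log2(4.091/0.412) = 3.312  (NOTCH4)
log2(0.073/0.545) = -2.900  (BCL2)
log2(0.633/1.527) = -1.270  (AKT8)
log2(13.60/32.82) = -1.271  (CXCL5)
log2(2037/645.6) = 1.658  (CASP7)
The largest magnitude belongs to NOTCH4.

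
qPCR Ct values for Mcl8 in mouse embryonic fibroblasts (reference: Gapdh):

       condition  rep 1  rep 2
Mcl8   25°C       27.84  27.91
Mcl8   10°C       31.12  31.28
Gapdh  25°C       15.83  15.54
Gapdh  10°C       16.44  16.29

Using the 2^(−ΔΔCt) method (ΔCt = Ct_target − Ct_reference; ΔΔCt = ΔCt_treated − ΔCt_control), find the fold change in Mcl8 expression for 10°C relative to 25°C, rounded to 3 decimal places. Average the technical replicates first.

0.160

Mean Ct: Mcl8 25°C 27.875; Mcl8 10°C 31.200; Gapdh 25°C 15.685; Gapdh 10°C 16.365
ΔCt(25°C) = 27.875 − 15.685 = 12.190
ΔCt(10°C) = 31.200 − 16.365 = 14.835
ΔΔCt = 14.835 − 12.190 = 2.645
Fold change = 2^(−2.645) = 0.1599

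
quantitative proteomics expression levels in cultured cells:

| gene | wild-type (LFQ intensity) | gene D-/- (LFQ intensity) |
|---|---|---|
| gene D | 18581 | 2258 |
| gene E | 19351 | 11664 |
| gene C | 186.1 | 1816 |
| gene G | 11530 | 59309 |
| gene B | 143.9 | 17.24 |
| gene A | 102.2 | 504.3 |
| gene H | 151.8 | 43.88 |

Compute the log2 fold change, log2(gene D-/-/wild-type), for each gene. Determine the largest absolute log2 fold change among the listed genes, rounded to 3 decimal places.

log2(2258/18581) = -3.041  (gene D)
log2(11664/19351) = -0.730  (gene E)
log2(1816/186.1) = 3.287  (gene C)
log2(59309/11530) = 2.363  (gene G)
log2(17.24/143.9) = -3.061  (gene B)
log2(504.3/102.2) = 2.303  (gene A)
log2(43.88/151.8) = -1.791  (gene H)
The largest magnitude belongs to gene C.

3.287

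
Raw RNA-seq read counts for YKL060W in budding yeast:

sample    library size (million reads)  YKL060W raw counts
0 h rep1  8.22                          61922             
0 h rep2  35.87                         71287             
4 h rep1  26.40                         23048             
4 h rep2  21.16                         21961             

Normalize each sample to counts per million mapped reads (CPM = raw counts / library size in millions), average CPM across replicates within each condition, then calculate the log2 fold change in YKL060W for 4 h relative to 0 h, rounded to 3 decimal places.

CPM(0 h rep1) = 61922 / 8.22 = 7533.0900
CPM(0 h rep2) = 71287 / 35.87 = 1987.3711
CPM(4 h rep1) = 23048 / 26.40 = 873.0303
CPM(4 h rep2) = 21961 / 21.16 = 1037.8544
mean CPM(0 h) = 4760.2305; mean CPM(4 h) = 955.4424
Fold change = 955.4424 / 4760.2305 = 0.20071
log2(0.20071) = -2.3168

-2.317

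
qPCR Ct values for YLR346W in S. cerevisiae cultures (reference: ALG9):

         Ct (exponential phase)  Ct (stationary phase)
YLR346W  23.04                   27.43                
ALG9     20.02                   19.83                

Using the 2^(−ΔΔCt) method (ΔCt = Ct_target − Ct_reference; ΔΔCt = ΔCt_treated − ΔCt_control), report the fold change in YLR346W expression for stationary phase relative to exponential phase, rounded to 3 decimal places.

0.042

ΔCt(exponential phase) = 23.040 − 20.020 = 3.020
ΔCt(stationary phase) = 27.430 − 19.830 = 7.600
ΔΔCt = 7.600 − 3.020 = 4.580
Fold change = 2^(−4.580) = 0.0418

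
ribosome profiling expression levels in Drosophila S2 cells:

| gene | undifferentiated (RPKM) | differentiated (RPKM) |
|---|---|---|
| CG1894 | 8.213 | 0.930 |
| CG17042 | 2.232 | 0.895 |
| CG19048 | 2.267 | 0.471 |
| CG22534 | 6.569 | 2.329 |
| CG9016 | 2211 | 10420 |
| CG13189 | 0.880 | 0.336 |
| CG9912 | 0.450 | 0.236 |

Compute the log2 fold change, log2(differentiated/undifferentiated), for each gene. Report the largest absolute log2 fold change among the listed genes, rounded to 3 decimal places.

log2(0.930/8.213) = -3.143  (CG1894)
log2(0.895/2.232) = -1.318  (CG17042)
log2(0.471/2.267) = -2.267  (CG19048)
log2(2.329/6.569) = -1.496  (CG22534)
log2(10420/2211) = 2.237  (CG9016)
log2(0.336/0.880) = -1.389  (CG13189)
log2(0.236/0.450) = -0.931  (CG9912)
The largest magnitude belongs to CG1894.

3.143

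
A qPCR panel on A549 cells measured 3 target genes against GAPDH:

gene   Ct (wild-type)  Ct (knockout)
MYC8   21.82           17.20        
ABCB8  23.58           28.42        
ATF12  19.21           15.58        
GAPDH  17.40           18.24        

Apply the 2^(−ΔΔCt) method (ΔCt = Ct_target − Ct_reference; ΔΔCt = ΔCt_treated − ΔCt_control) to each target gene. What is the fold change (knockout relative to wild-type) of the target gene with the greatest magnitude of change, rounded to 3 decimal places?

44.017

MYC8: ΔΔCt = (17.20−18.24) − (21.82−17.40) = -1.04 − 4.42 = -5.46; fold change = 2^5.46 = 44.017
ABCB8: ΔΔCt = (28.42−18.24) − (23.58−17.40) = 10.18 − 6.18 = 4.00; fold change = 2^-4.00 = 0.062
ATF12: ΔΔCt = (15.58−18.24) − (19.21−17.40) = -2.66 − 1.81 = -4.47; fold change = 2^4.47 = 22.162
MYC8 has the largest |ΔΔCt| = 5.46.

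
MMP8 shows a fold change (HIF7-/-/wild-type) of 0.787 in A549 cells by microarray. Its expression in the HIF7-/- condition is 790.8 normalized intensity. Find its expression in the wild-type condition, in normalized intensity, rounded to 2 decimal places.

1004.83

wild-type expression = 790.8 / 0.787 = 1004.83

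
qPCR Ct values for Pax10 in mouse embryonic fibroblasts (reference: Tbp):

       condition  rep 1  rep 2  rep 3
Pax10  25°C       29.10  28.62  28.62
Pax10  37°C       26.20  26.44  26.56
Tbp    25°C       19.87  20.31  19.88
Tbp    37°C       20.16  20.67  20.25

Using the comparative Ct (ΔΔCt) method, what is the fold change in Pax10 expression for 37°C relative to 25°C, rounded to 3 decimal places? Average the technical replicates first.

Mean Ct: Pax10 25°C 28.780; Pax10 37°C 26.400; Tbp 25°C 20.020; Tbp 37°C 20.360
ΔCt(25°C) = 28.780 − 20.020 = 8.760
ΔCt(37°C) = 26.400 − 20.360 = 6.040
ΔΔCt = 6.040 − 8.760 = -2.720
Fold change = 2^(−(-2.720)) = 2^2.720 = 6.5887

6.589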